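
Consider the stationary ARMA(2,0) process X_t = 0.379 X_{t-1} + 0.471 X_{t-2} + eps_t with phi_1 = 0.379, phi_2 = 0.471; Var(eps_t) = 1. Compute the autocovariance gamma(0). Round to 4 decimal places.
\gamma(0) = 2.6404

Multiply the model equation by X_{t-k} and take expectations. With theta_0 = psi_0 = 1 and psi_j the MA(infinity) weights, this gives
  gamma(k) - sum_i phi_i gamma(k-i) = c_k,
  c_k = sigma^2 * sum_{j=k..q} theta_j psi_{j-k}   (c_k = 0 for k > q),
using gamma(-m) = gamma(m).
Pure AR (q = 0): c_0 = sigma^2 = 1, c_k = 0 for k >= 1.
Equations for k = 0, 1, 2 (AR order 2, c_2 = 0):
  (E0) gamma(0) = phi_1 gamma(1) + phi_2 gamma(2) + c_0
  (E1) gamma(1) = phi_1 gamma(0) + phi_2 gamma(1) + c_1
  (E2) gamma(2) = phi_1 gamma(1) + phi_2 gamma(0)
From (E1): gamma(1) = A gamma(0) + B with
  A = phi_1 / (1 - phi_2) = 0.379 / 0.529 = 0.716446,   B = c_1 / (1 - phi_2) = 0 / 0.529 = 0.
Insert (E2) into (E0): gamma(0) (1 - phi_2^2) = phi_1 (1 + phi_2) gamma(1) + c_0.
  phi_1 (1 + phi_2) = (0.379)(1.471) = 0.557509,   1 - phi_2^2 = 0.778159.
Replace gamma(1) by A gamma(0) + B and collect gamma(0):
  gamma(0) [0.778159 - (0.557509)(0.716446)] = c_0 = 1
  gamma(0) * 0.378734 = 1
  gamma(0) = 1 / 0.378734 = 2.640377.
Therefore gamma(0) = 2.6404 (to 4 decimal places).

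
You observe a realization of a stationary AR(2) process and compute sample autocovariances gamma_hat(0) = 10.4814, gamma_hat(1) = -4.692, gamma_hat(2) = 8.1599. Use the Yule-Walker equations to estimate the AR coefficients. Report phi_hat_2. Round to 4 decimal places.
\hat\phi_{2} = 0.7230

The Yule-Walker equations for an AR(p) process read, in matrix form,
  Gamma_p phi = r_p,   with   (Gamma_p)_{ij} = gamma(|i - j|),
                       (r_p)_i = gamma(i),   i,j = 1..p.
Substitute the sample gammas (Toeplitz matrix and right-hand side of size 2):
  Gamma_p = [[10.4814, -4.692], [-4.692, 10.4814]]
  r_p     = [-4.692, 8.1599]
Written out:
  10.4814 phi_1 - 4.692 phi_2 = -4.692
  -4.692 phi_1 + 10.4814 phi_2 = 8.1599
Solve by Cramer's rule:
  det = gamma(0)^2 - gamma(1)^2 = (10.4814)^2 - (-4.692)^2 = 109.85974596 - 22.014864 = 87.84488196
  phi_hat_1 = [gamma(1) gamma(0) - gamma(1) gamma(2)] / det = [(-4.692)(10.4814) - (-4.692)(8.1599)] / 87.84488196 = -10.892478 / 87.84488196 = -0.124
  phi_hat_2 = [gamma(0) gamma(2) - gamma(1)^2] / det = [(10.4814)(8.1599) - (-4.692)^2] / 87.84488196 = 63.51231186 / 87.84488196 = 0.723
So phi_hat = [-0.1240, 0.7230].
Therefore phi_hat_2 = 0.7230.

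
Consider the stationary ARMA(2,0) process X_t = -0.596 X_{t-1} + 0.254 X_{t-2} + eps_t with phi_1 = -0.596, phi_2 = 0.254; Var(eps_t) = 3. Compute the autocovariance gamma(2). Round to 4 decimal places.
\gamma(2) = 6.4735

Multiply the model equation by X_{t-k} and take expectations. With theta_0 = psi_0 = 1 and psi_j the MA(infinity) weights, this gives
  gamma(k) - sum_i phi_i gamma(k-i) = c_k,
  c_k = sigma^2 * sum_{j=k..q} theta_j psi_{j-k}   (c_k = 0 for k > q),
using gamma(-m) = gamma(m).
Pure AR (q = 0): c_0 = sigma^2 = 3, c_k = 0 for k >= 1.
Equations for k = 0, 1, 2 (AR order 2, c_2 = 0):
  (E0) gamma(0) = phi_1 gamma(1) + phi_2 gamma(2) + c_0
  (E1) gamma(1) = phi_1 gamma(0) + phi_2 gamma(1) + c_1
  (E2) gamma(2) = phi_1 gamma(1) + phi_2 gamma(0)
From (E1): gamma(1) = A gamma(0) + B with
  A = phi_1 / (1 - phi_2) = -0.596 / 0.746 = -0.798928,   B = c_1 / (1 - phi_2) = 0 / 0.746 = 0.
Insert (E2) into (E0): gamma(0) (1 - phi_2^2) = phi_1 (1 + phi_2) gamma(1) + c_0.
  phi_1 (1 + phi_2) = (-0.596)(1.254) = -0.747384,   1 - phi_2^2 = 0.935484.
Replace gamma(1) by A gamma(0) + B and collect gamma(0):
  gamma(0) [0.935484 - (-0.747384)(-0.798928)] = c_0 = 3
  gamma(0) * 0.338378 = 3
  gamma(0) = 3 / 0.338378 = 8.865817.
  gamma(1) = A gamma(0) = (-0.798928)(8.865817) = -7.083146.
  gamma(2) = phi_1 gamma(1) + phi_2 gamma(0) = (-0.596)(-7.083146) + (0.254)(8.865817) = 6.473473.
Therefore gamma(2) = 6.4735 (to 4 decimal places).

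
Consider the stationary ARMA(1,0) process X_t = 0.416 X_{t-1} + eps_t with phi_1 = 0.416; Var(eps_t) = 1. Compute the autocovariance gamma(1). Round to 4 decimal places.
\gamma(1) = 0.5031

Multiply the model equation by X_{t-k} and take expectations. With theta_0 = psi_0 = 1 and psi_j the MA(infinity) weights, this gives
  gamma(k) - sum_i phi_i gamma(k-i) = c_k,
  c_k = sigma^2 * sum_{j=k..q} theta_j psi_{j-k}   (c_k = 0 for k > q),
using gamma(-m) = gamma(m).
Pure AR (q = 0): c_0 = sigma^2 = 1, c_k = 0 for k >= 1.
Equations for k = 0 and k = 1 (AR order 1):
  gamma(0) = phi_1 gamma(1) + c_0
  gamma(1) = phi_1 gamma(0) + c_1
Substituting the second into the first: gamma(0) (1 - phi_1^2) = c_0 + phi_1 c_1, so
  gamma(0) = c_0 / (1 - phi_1^2) = 1 / (1 - (0.416)^2) = 1 / 0.826944 = 1.209272.
  gamma(1) = phi_1 gamma(0) = (0.416)(1.209272) = 0.503057.
Therefore gamma(1) = 0.5031 (to 4 decimal places).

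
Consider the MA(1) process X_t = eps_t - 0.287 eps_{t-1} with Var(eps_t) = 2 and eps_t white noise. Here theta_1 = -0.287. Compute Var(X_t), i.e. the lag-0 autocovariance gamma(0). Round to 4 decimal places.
\gamma(0) = 2.1647

For an MA(q) process X_t = eps_t + sum_i theta_i eps_{t-i} with
Var(eps_t) = sigma^2, the variance is
  gamma(0) = sigma^2 * (1 + sum_i theta_i^2).
  sum_i theta_i^2 = (-0.287)^2 = 0.082369.
  gamma(0) = 2 * (1 + 0.082369) = 2 * 1.082369 = 2.164738, which rounds to 2.1647.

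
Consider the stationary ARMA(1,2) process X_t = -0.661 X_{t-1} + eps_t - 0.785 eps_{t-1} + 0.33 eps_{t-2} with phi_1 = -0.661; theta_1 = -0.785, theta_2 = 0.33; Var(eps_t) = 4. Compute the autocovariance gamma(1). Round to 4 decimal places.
\gamma(1) = -20.9843

Multiply the model equation by X_{t-k} and take expectations. With theta_0 = psi_0 = 1 and psi_j the MA(infinity) weights, this gives
  gamma(k) - sum_i phi_i gamma(k-i) = c_k,
  c_k = sigma^2 * sum_{j=k..q} theta_j psi_{j-k}   (c_k = 0 for k > q),
using gamma(-m) = gamma(m).
psi-weights needed (psi_j = theta_j + sum_i phi_i psi_{j-i}):
  psi_1 = theta_1 + phi_1 = -0.785 + (-0.661) = -1.446
  psi_2 = theta_2 + phi_1 psi_1 = 0.33 + (-0.661)(-1.446) = 1.285806
Right-hand sides:
  c_0 = sigma^2 (1 + theta_1 psi_1 + theta_2 psi_2) = 4 * (1 + (-0.785)(-1.446) + (0.33)(1.285806)) = 4 * 2.559426 = 10.237704
  c_1 = sigma^2 (theta_1 + theta_2 psi_1) = 4 * (-0.785 + (0.33)(-1.446)) = -5.04872
  c_2 = sigma^2 theta_2 = 4 * (0.33) = 1.32
Equations for k = 0 and k = 1 (AR order 1):
  gamma(0) = phi_1 gamma(1) + c_0
  gamma(1) = phi_1 gamma(0) + c_1
Substituting the second into the first: gamma(0) (1 - phi_1^2) = c_0 + phi_1 c_1, so
  gamma(0) = (c_0 + phi_1 c_1) / (1 - phi_1^2) = (10.237704 + (-0.661)(-5.04872)) / (1 - (-0.661)^2) = 13.574908 / 0.563079 = 24.108354.
  gamma(1) = phi_1 gamma(0) + c_1 = (-0.661)(24.108354) + (-5.04872) = -20.984342.
Therefore gamma(1) = -20.9843 (to 4 decimal places).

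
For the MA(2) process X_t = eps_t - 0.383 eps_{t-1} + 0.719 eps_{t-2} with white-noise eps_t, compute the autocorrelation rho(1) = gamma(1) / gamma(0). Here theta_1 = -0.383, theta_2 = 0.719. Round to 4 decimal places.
\rho(1) = -0.3957

For an MA(q) process with theta_0 = 1, the autocovariance is
  gamma(k) = sigma^2 * sum_{i=0..q-k} theta_i * theta_{i+k},
and rho(k) = gamma(k) / gamma(0). Sigma^2 cancels.
  numerator   = (1)*(-0.383) + (-0.383)*(0.719) = -0.658377.
  denominator = (1)^2 + (-0.383)^2 + (0.719)^2 = 1.66365.
  rho(1) = -0.658377 / 1.66365 = -0.3957.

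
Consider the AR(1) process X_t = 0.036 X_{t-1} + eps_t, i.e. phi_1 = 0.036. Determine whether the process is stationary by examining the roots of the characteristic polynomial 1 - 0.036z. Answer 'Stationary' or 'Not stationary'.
\text{Stationary}

The AR(p) characteristic polynomial is P(z) = 1 - 0.036z.
Stationarity requires all roots to lie outside the unit circle, i.e. |z| > 1 for every root.
This is linear in z: 1 + (-0.036) z = 0  =>  z = -1/(-0.036) = 27.777778,  |z| = 27.777778.
Moduli of all roots: 27.7778.
All moduli strictly greater than 1? Yes.
Verdict: Stationary.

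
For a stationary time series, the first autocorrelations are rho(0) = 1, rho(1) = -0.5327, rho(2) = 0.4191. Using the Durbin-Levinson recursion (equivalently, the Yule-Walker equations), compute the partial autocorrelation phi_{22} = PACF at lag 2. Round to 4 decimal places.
\phi_{22} = 0.1889

The PACF at lag k is phi_{kk}, the last component of the solution
to the Yule-Walker system G_k phi = r_k where
  (G_k)_{ij} = rho(|i - j|), (r_k)_i = rho(i), i,j = 1..k.
Equivalently, Durbin-Levinson gives phi_{kk} iteratively:
  phi_{11} = rho(1)
  phi_{kk} = [rho(k) - sum_{j=1..k-1} phi_{k-1,j} rho(k-j)]
            / [1 - sum_{j=1..k-1} phi_{k-1,j} rho(j)],
  phi_{k,j} = phi_{k-1,j} - phi_{kk} phi_{k-1,k-j},  j = 1..k-1.
Step k = 1:
  phi_11 = rho(1) = -0.5327.
Step k = 2:
  phi_22 = [rho(2) - phi_11 rho(1)] / [1 - phi_11 rho(1)] = [0.4191 - (-0.5327)(-0.5327)] / [1 - (-0.5327)(-0.5327)]
         = 0.13533071 / 0.71623071 = 0.1889.
Therefore phi_{22} = 0.1889.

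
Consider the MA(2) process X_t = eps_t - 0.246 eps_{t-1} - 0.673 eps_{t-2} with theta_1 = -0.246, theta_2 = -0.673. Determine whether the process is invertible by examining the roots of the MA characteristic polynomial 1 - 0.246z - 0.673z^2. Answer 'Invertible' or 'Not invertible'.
\text{Invertible}

The MA(q) characteristic polynomial is P(z) = 1 - 0.246z - 0.673z^2.
Invertibility requires all roots to lie outside the unit circle, i.e. |z| > 1 for every root.
Set 1 + (-0.246) z + (-0.673) z^2 = 0, i.e. a z^2 + b z + c = 0 with a = -0.673, b = -0.246, c = 1.
Discriminant D = b^2 - 4ac = (-0.246)^2 - 4*(-0.673)*1 = 0.060516 - (-2.692) = 2.752516.
D >= 0, so the roots are real: z = (-b +/- sqrt(D)) / (2a) = (0.246 +/- 1.659071) / (-1.346).
  z_1 = (0.246 + 1.659071) / (-1.346) = -1.4154,   |z_1| = 1.4154.
  z_2 = (0.246 - 1.659071) / (-1.346) = 1.0498,   |z_2| = 1.0498.
Moduli of all roots: 1.4154, 1.0498.
All moduli strictly greater than 1? Yes.
Verdict: Invertible.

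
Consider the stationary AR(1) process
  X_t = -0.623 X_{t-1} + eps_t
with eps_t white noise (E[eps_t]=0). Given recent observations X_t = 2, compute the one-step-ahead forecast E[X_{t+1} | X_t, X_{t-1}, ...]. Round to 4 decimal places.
E[X_{t+1} \mid \mathcal F_t] = -1.2460

For an AR(p) model X_t = c + sum_i phi_i X_{t-i} + eps_t, the
one-step-ahead conditional mean is
  E[X_{t+1} | X_t, ...] = c + sum_i phi_i X_{t+1-i}.
Substitute known values:
  E[X_{t+1} | ...] = (-0.623) * (2)
                   = -1.2460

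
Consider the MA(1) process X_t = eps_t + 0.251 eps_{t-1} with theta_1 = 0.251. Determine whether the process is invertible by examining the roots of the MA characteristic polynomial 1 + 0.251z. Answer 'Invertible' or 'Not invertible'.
\text{Invertible}

The MA(q) characteristic polynomial is P(z) = 1 + 0.251z.
Invertibility requires all roots to lie outside the unit circle, i.e. |z| > 1 for every root.
This is linear in z: 1 + (0.251) z = 0  =>  z = -1/(0.251) = -3.984064,  |z| = 3.984064.
Moduli of all roots: 3.9841.
All moduli strictly greater than 1? Yes.
Verdict: Invertible.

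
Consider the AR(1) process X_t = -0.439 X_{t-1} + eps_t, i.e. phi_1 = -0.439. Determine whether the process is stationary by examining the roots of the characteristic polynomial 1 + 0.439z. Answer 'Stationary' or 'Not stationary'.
\text{Stationary}

The AR(p) characteristic polynomial is P(z) = 1 + 0.439z.
Stationarity requires all roots to lie outside the unit circle, i.e. |z| > 1 for every root.
This is linear in z: 1 + (0.439) z = 0  =>  z = -1/(0.439) = -2.277904,  |z| = 2.277904.
Moduli of all roots: 2.2779.
All moduli strictly greater than 1? Yes.
Verdict: Stationary.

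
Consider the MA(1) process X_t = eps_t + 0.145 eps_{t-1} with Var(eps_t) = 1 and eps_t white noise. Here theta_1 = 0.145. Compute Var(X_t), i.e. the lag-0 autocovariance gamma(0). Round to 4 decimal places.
\gamma(0) = 1.0210

For an MA(q) process X_t = eps_t + sum_i theta_i eps_{t-i} with
Var(eps_t) = sigma^2, the variance is
  gamma(0) = sigma^2 * (1 + sum_i theta_i^2).
  sum_i theta_i^2 = (0.145)^2 = 0.021025.
  gamma(0) = 1 * (1 + 0.021025) = 1 * 1.021025 = 1.021025, which rounds to 1.0210.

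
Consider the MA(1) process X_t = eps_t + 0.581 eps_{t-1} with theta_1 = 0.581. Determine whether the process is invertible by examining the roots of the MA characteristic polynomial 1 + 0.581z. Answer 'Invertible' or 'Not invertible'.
\text{Invertible}

The MA(q) characteristic polynomial is P(z) = 1 + 0.581z.
Invertibility requires all roots to lie outside the unit circle, i.e. |z| > 1 for every root.
This is linear in z: 1 + (0.581) z = 0  =>  z = -1/(0.581) = -1.72117,  |z| = 1.72117.
Moduli of all roots: 1.7212.
All moduli strictly greater than 1? Yes.
Verdict: Invertible.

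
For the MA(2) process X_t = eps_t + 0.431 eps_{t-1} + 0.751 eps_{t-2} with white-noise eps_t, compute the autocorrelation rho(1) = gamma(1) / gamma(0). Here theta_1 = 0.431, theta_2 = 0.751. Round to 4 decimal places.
\rho(1) = 0.4313

For an MA(q) process with theta_0 = 1, the autocovariance is
  gamma(k) = sigma^2 * sum_{i=0..q-k} theta_i * theta_{i+k},
and rho(k) = gamma(k) / gamma(0). Sigma^2 cancels.
  numerator   = (1)*(0.431) + (0.431)*(0.751) = 0.754681.
  denominator = (1)^2 + (0.431)^2 + (0.751)^2 = 1.749762.
  rho(1) = 0.754681 / 1.749762 = 0.4313.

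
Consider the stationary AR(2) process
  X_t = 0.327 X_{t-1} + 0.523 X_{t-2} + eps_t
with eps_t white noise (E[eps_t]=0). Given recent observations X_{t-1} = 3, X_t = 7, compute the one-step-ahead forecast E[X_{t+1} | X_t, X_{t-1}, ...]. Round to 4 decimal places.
E[X_{t+1} \mid \mathcal F_t] = 3.8580

For an AR(p) model X_t = c + sum_i phi_i X_{t-i} + eps_t, the
one-step-ahead conditional mean is
  E[X_{t+1} | X_t, ...] = c + sum_i phi_i X_{t+1-i}.
Substitute known values:
  E[X_{t+1} | ...] = (0.327) * (7) + (0.523) * (3)
                   = 3.8580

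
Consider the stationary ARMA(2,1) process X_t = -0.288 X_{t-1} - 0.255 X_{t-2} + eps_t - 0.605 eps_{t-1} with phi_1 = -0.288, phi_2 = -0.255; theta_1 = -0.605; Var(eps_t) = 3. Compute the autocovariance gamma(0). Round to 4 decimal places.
\gamma(0) = 5.5672

Multiply the model equation by X_{t-k} and take expectations. With theta_0 = psi_0 = 1 and psi_j the MA(infinity) weights, this gives
  gamma(k) - sum_i phi_i gamma(k-i) = c_k,
  c_k = sigma^2 * sum_{j=k..q} theta_j psi_{j-k}   (c_k = 0 for k > q),
using gamma(-m) = gamma(m).
psi-weights needed (psi_j = theta_j + sum_i phi_i psi_{j-i}):
  psi_1 = theta_1 + phi_1 = -0.605 + (-0.288) = -0.893
Right-hand sides:
  c_0 = sigma^2 (1 + theta_1 psi_1) = 3 * (1 + (-0.605)(-0.893)) = 3 * 1.540265 = 4.620795
  c_1 = sigma^2 theta_1 = 3 * (-0.605) = -1.815
  c_2 = 0
Equations for k = 0, 1, 2 (AR order 2, c_2 = 0):
  (E0) gamma(0) = phi_1 gamma(1) + phi_2 gamma(2) + c_0
  (E1) gamma(1) = phi_1 gamma(0) + phi_2 gamma(1) + c_1
  (E2) gamma(2) = phi_1 gamma(1) + phi_2 gamma(0)
From (E1): gamma(1) = A gamma(0) + B with
  A = phi_1 / (1 - phi_2) = -0.288 / 1.255 = -0.229482,   B = c_1 / (1 - phi_2) = -1.815 / 1.255 = -1.446215.
Insert (E2) into (E0): gamma(0) (1 - phi_2^2) = phi_1 (1 + phi_2) gamma(1) + c_0.
  phi_1 (1 + phi_2) = (-0.288)(0.745) = -0.21456,   1 - phi_2^2 = 0.934975.
Replace gamma(1) by A gamma(0) + B and collect gamma(0):
  gamma(0) [0.934975 - (-0.21456)(-0.229482)] = (-0.21456)(-1.446215) + 4.620795
  gamma(0) * 0.885737 = 4.931095
  gamma(0) = 4.931095 / 0.885737 = 5.56722.
Therefore gamma(0) = 5.5672 (to 4 decimal places).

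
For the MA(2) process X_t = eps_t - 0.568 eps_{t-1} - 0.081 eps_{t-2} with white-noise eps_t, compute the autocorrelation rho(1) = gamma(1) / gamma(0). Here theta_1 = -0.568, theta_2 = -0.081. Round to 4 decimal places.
\rho(1) = -0.3927

For an MA(q) process with theta_0 = 1, the autocovariance is
  gamma(k) = sigma^2 * sum_{i=0..q-k} theta_i * theta_{i+k},
and rho(k) = gamma(k) / gamma(0). Sigma^2 cancels.
  numerator   = (1)*(-0.568) + (-0.568)*(-0.081) = -0.521992.
  denominator = (1)^2 + (-0.568)^2 + (-0.081)^2 = 1.329185.
  rho(1) = -0.521992 / 1.329185 = -0.3927.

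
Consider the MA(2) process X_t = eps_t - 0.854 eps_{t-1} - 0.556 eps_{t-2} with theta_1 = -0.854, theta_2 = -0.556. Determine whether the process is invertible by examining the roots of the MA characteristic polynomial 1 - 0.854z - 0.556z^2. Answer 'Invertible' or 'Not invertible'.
\text{Not invertible}

The MA(q) characteristic polynomial is P(z) = 1 - 0.854z - 0.556z^2.
Invertibility requires all roots to lie outside the unit circle, i.e. |z| > 1 for every root.
Set 1 + (-0.854) z + (-0.556) z^2 = 0, i.e. a z^2 + b z + c = 0 with a = -0.556, b = -0.854, c = 1.
Discriminant D = b^2 - 4ac = (-0.854)^2 - 4*(-0.556)*1 = 0.729316 - (-2.224) = 2.953316.
D >= 0, so the roots are real: z = (-b +/- sqrt(D)) / (2a) = (0.854 +/- 1.718521) / (-1.112).
  z_1 = (0.854 + 1.718521) / (-1.112) = -2.3134,   |z_1| = 2.3134.
  z_2 = (0.854 - 1.718521) / (-1.112) = 0.7774,   |z_2| = 0.7774.
Moduli of all roots: 2.3134, 0.7774.
All moduli strictly greater than 1? No.
Verdict: Not invertible.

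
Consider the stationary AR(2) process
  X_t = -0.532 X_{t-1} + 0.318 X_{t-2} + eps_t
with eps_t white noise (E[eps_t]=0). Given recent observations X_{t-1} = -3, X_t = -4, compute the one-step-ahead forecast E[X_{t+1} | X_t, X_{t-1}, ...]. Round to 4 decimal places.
E[X_{t+1} \mid \mathcal F_t] = 1.1740

For an AR(p) model X_t = c + sum_i phi_i X_{t-i} + eps_t, the
one-step-ahead conditional mean is
  E[X_{t+1} | X_t, ...] = c + sum_i phi_i X_{t+1-i}.
Substitute known values:
  E[X_{t+1} | ...] = (-0.532) * (-4) + (0.318) * (-3)
                   = 1.1740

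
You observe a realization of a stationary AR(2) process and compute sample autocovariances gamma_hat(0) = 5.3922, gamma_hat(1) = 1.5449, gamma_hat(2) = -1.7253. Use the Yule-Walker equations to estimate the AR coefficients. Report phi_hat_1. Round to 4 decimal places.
\hat\phi_{1} = 0.4120

The Yule-Walker equations for an AR(p) process read, in matrix form,
  Gamma_p phi = r_p,   with   (Gamma_p)_{ij} = gamma(|i - j|),
                       (r_p)_i = gamma(i),   i,j = 1..p.
Substitute the sample gammas (Toeplitz matrix and right-hand side of size 2):
  Gamma_p = [[5.3922, 1.5449], [1.5449, 5.3922]]
  r_p     = [1.5449, -1.7253]
Written out:
  5.3922 phi_1 + 1.5449 phi_2 = 1.5449
  1.5449 phi_1 + 5.3922 phi_2 = -1.7253
Solve by Cramer's rule:
  det = gamma(0)^2 - gamma(1)^2 = (5.3922)^2 - (1.5449)^2 = 29.07582084 - 2.38671601 = 26.68910483
  phi_hat_1 = [gamma(1) gamma(0) - gamma(1) gamma(2)] / det = [(1.5449)(5.3922) - (1.5449)(-1.7253)] / 26.68910483 = 10.99582575 / 26.68910483 = 0.412
  phi_hat_2 = [gamma(0) gamma(2) - gamma(1)^2] / det = [(5.3922)(-1.7253) - (1.5449)^2] / 26.68910483 = -11.68987867 / 26.68910483 = -0.438
So phi_hat = [0.4120, -0.4380].
Therefore phi_hat_1 = 0.4120.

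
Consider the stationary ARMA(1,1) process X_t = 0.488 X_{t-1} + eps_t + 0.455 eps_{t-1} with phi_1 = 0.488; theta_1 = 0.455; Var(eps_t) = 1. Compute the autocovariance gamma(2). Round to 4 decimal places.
\gamma(2) = 0.7381

Multiply the model equation by X_{t-k} and take expectations. With theta_0 = psi_0 = 1 and psi_j the MA(infinity) weights, this gives
  gamma(k) - sum_i phi_i gamma(k-i) = c_k,
  c_k = sigma^2 * sum_{j=k..q} theta_j psi_{j-k}   (c_k = 0 for k > q),
using gamma(-m) = gamma(m).
psi-weights needed (psi_j = theta_j + sum_i phi_i psi_{j-i}):
  psi_1 = theta_1 + phi_1 = 0.455 + (0.488) = 0.943
Right-hand sides:
  c_0 = sigma^2 (1 + theta_1 psi_1) = 1 * (1 + (0.455)(0.943)) = 1 * 1.429065 = 1.429065
  c_1 = sigma^2 theta_1 = 1 * (0.455) = 0.455
  c_2 = 0
Equations for k = 0 and k = 1 (AR order 1):
  gamma(0) = phi_1 gamma(1) + c_0
  gamma(1) = phi_1 gamma(0) + c_1
Substituting the second into the first: gamma(0) (1 - phi_1^2) = c_0 + phi_1 c_1, so
  gamma(0) = (c_0 + phi_1 c_1) / (1 - phi_1^2) = (1.429065 + (0.488)(0.455)) / (1 - (0.488)^2) = 1.651105 / 0.761856 = 2.167214.
  gamma(1) = phi_1 gamma(0) + c_1 = (0.488)(2.167214) + (0.455) = 1.5126.
For k = 2 (> q): gamma(2) = phi_1 gamma(1) = (0.488)(1.5126) = 0.738149.
Therefore gamma(2) = 0.7381 (to 4 decimal places).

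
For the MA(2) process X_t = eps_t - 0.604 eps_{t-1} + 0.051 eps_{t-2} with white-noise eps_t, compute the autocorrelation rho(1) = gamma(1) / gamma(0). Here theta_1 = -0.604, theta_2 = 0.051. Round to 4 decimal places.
\rho(1) = -0.4642

For an MA(q) process with theta_0 = 1, the autocovariance is
  gamma(k) = sigma^2 * sum_{i=0..q-k} theta_i * theta_{i+k},
and rho(k) = gamma(k) / gamma(0). Sigma^2 cancels.
  numerator   = (1)*(-0.604) + (-0.604)*(0.051) = -0.634804.
  denominator = (1)^2 + (-0.604)^2 + (0.051)^2 = 1.367417.
  rho(1) = -0.634804 / 1.367417 = -0.4642.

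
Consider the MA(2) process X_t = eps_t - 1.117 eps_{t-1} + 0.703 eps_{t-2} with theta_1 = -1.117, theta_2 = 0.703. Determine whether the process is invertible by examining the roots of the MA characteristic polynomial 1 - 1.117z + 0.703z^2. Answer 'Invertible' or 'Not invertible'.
\text{Invertible}

The MA(q) characteristic polynomial is P(z) = 1 - 1.117z + 0.703z^2.
Invertibility requires all roots to lie outside the unit circle, i.e. |z| > 1 for every root.
Set 1 + (-1.117) z + (0.703) z^2 = 0, i.e. a z^2 + b z + c = 0 with a = 0.703, b = -1.117, c = 1.
Discriminant D = b^2 - 4ac = (-1.117)^2 - 4*(0.703)*1 = 1.247689 - (2.812) = -1.564311.
D < 0, so the roots are the complex-conjugate pair z = (-b +/- i sqrt(-D)) / (2a) = 0.7945 +/- 0.8896i.
For a conjugate pair |z|^2 = z * conj(z) = (product of roots) = c/a = 1/(0.703) = 1.422475, so |z| = sqrt(1.422475) = 1.1927 for both roots.
Moduli of all roots: 1.1927, 1.1927.
All moduli strictly greater than 1? Yes.
Verdict: Invertible.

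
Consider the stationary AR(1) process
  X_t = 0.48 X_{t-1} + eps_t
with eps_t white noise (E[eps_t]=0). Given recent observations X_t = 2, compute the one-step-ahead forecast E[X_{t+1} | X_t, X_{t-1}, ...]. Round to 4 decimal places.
E[X_{t+1} \mid \mathcal F_t] = 0.9600

For an AR(p) model X_t = c + sum_i phi_i X_{t-i} + eps_t, the
one-step-ahead conditional mean is
  E[X_{t+1} | X_t, ...] = c + sum_i phi_i X_{t+1-i}.
Substitute known values:
  E[X_{t+1} | ...] = (0.48) * (2)
                   = 0.9600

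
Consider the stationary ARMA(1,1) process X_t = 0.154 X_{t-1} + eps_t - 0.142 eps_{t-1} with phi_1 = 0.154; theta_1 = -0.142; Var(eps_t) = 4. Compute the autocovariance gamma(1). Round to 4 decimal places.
\gamma(1) = 0.0481

Multiply the model equation by X_{t-k} and take expectations. With theta_0 = psi_0 = 1 and psi_j the MA(infinity) weights, this gives
  gamma(k) - sum_i phi_i gamma(k-i) = c_k,
  c_k = sigma^2 * sum_{j=k..q} theta_j psi_{j-k}   (c_k = 0 for k > q),
using gamma(-m) = gamma(m).
psi-weights needed (psi_j = theta_j + sum_i phi_i psi_{j-i}):
  psi_1 = theta_1 + phi_1 = -0.142 + (0.154) = 0.012
Right-hand sides:
  c_0 = sigma^2 (1 + theta_1 psi_1) = 4 * (1 + (-0.142)(0.012)) = 4 * 0.998296 = 3.993184
  c_1 = sigma^2 theta_1 = 4 * (-0.142) = -0.568
  c_2 = 0
Equations for k = 0 and k = 1 (AR order 1):
  gamma(0) = phi_1 gamma(1) + c_0
  gamma(1) = phi_1 gamma(0) + c_1
Substituting the second into the first: gamma(0) (1 - phi_1^2) = c_0 + phi_1 c_1, so
  gamma(0) = (c_0 + phi_1 c_1) / (1 - phi_1^2) = (3.993184 + (0.154)(-0.568)) / (1 - (0.154)^2) = 3.905712 / 0.976284 = 4.00059.
  gamma(1) = phi_1 gamma(0) + c_1 = (0.154)(4.00059) + (-0.568) = 0.048091.
Therefore gamma(1) = 0.0481 (to 4 decimal places).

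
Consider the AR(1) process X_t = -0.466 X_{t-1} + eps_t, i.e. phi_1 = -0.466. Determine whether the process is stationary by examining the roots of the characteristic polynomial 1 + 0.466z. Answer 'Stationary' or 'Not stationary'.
\text{Stationary}

The AR(p) characteristic polynomial is P(z) = 1 + 0.466z.
Stationarity requires all roots to lie outside the unit circle, i.e. |z| > 1 for every root.
This is linear in z: 1 + (0.466) z = 0  =>  z = -1/(0.466) = -2.145923,  |z| = 2.145923.
Moduli of all roots: 2.1459.
All moduli strictly greater than 1? Yes.
Verdict: Stationary.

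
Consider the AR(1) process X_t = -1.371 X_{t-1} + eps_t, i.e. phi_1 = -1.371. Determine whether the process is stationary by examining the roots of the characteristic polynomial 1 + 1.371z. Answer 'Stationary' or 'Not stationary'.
\text{Not stationary}

The AR(p) characteristic polynomial is P(z) = 1 + 1.371z.
Stationarity requires all roots to lie outside the unit circle, i.e. |z| > 1 for every root.
This is linear in z: 1 + (1.371) z = 0  =>  z = -1/(1.371) = -0.729395,  |z| = 0.729395.
Moduli of all roots: 0.7294.
All moduli strictly greater than 1? No.
Verdict: Not stationary.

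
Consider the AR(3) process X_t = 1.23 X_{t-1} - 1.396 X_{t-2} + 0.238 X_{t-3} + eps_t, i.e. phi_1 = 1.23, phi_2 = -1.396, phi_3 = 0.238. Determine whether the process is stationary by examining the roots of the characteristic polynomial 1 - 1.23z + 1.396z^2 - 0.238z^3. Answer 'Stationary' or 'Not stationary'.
\text{Not stationary}

The AR(p) characteristic polynomial is P(z) = 1 - 1.23z + 1.396z^2 - 0.238z^3.
Stationarity requires all roots to lie outside the unit circle, i.e. |z| > 1 for every root.
Degree 3: look for a simple real root z0 first, then factor out (1 - z/z0) and solve the remaining quadratic.
Testing z0 = 5: P(5) = 1 + (-1.23)(5) + (1.396)(5)^2 + (-0.238)(5)^3
  = 1 + (-6.15) + (34.9) + (-29.75) = 0.  So z_0 = 5 is a root, |z_0| = 5.
Divide out the factor (1 - 0.2 z) = (1 - z/z0) (since 1/z0 = 0.2):
  P(z) = (1 - 0.2 z)(1 + (-1.03) z + (1.19) z^2)
  [check: z-coef -1.03 - (0.2) = -1.23; z^2-coef 1.19 - (0.2)(-1.03) = 1.396; z^3-coef -(0.2)(1.19) = -0.238.]
Remaining roots from the quadratic factor 1 + (-1.03) z + (1.19) z^2:
  Set 1 + (-1.03) z + (1.19) z^2 = 0, i.e. a z^2 + b z + c = 0 with a = 1.19, b = -1.03, c = 1.
  Discriminant D = b^2 - 4ac = (-1.03)^2 - 4*(1.19)*1 = 1.0609 - (4.76) = -3.6991.
  D < 0, so the roots are the complex-conjugate pair z = (-b +/- i sqrt(-D)) / (2a) = 0.4328 +/- 0.8081i.
  For a conjugate pair |z|^2 = z * conj(z) = (product of roots) = c/a = 1/(1.19) = 0.840336, so |z| = sqrt(0.840336) = 0.9167 for both roots.
Moduli of all roots: 5.0000, 0.9167, 0.9167.
All moduli strictly greater than 1? No.
Verdict: Not stationary.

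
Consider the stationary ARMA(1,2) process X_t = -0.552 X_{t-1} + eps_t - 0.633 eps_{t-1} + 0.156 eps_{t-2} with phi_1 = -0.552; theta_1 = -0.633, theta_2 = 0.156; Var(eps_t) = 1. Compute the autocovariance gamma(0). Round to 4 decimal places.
\gamma(0) = 3.3481

Multiply the model equation by X_{t-k} and take expectations. With theta_0 = psi_0 = 1 and psi_j the MA(infinity) weights, this gives
  gamma(k) - sum_i phi_i gamma(k-i) = c_k,
  c_k = sigma^2 * sum_{j=k..q} theta_j psi_{j-k}   (c_k = 0 for k > q),
using gamma(-m) = gamma(m).
psi-weights needed (psi_j = theta_j + sum_i phi_i psi_{j-i}):
  psi_1 = theta_1 + phi_1 = -0.633 + (-0.552) = -1.185
  psi_2 = theta_2 + phi_1 psi_1 = 0.156 + (-0.552)(-1.185) = 0.81012
Right-hand sides:
  c_0 = sigma^2 (1 + theta_1 psi_1 + theta_2 psi_2) = 1 * (1 + (-0.633)(-1.185) + (0.156)(0.81012)) = 1 * 1.876484 = 1.876484
  c_1 = sigma^2 (theta_1 + theta_2 psi_1) = 1 * (-0.633 + (0.156)(-1.185)) = -0.81786
  c_2 = sigma^2 theta_2 = 1 * (0.156) = 0.156
Equations for k = 0 and k = 1 (AR order 1):
  gamma(0) = phi_1 gamma(1) + c_0
  gamma(1) = phi_1 gamma(0) + c_1
Substituting the second into the first: gamma(0) (1 - phi_1^2) = c_0 + phi_1 c_1, so
  gamma(0) = (c_0 + phi_1 c_1) / (1 - phi_1^2) = (1.876484 + (-0.552)(-0.81786)) / (1 - (-0.552)^2) = 2.327942 / 0.695296 = 3.348132.
Therefore gamma(0) = 3.3481 (to 4 decimal places).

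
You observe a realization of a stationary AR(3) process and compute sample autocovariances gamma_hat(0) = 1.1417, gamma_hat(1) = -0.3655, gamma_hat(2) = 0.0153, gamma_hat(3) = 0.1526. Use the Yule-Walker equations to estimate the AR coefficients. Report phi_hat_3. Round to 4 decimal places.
\hat\phi_{3} = 0.1200

The Yule-Walker equations for an AR(p) process read, in matrix form,
  Gamma_p phi = r_p,   with   (Gamma_p)_{ij} = gamma(|i - j|),
                       (r_p)_i = gamma(i),   i,j = 1..p.
Substitute the sample gammas (Toeplitz matrix and right-hand side of size 3):
  Gamma_p = [[1.1417, -0.3655, 0.0153], [-0.3655, 1.1417, -0.3655], [0.0153, -0.3655, 1.1417]]
  r_p     = [-0.3655, 0.0153, 0.1526]
Written out (R1..R3):
  (R1) 1.1417 phi_1 - 0.3655 phi_2 + 0.0153 phi_3 = -0.3655
  (R2) -0.3655 phi_1 + 1.1417 phi_2 - 0.3655 phi_3 = 0.0153
  (R3) 0.0153 phi_1 - 0.3655 phi_2 + 1.1417 phi_3 = 0.1526
Gaussian elimination:
  R2 <- R2 - (-0.3655/1.1417) R1 = R2 - (-0.320137) R1:  1.02469 phi_2 - 0.360602 phi_3 = -0.10171
  R3 <- R3 - (0.0153/1.1417) R1 = R3 - (0.013401) R1:  -0.360602 phi_2 + 1.141495 phi_3 = 0.157498
  R3 <- R3 - (-0.360602/1.02469) R2 = R3 - (-0.351913) R2:  1.014594 phi_3 = 0.121705
Back-substitution:
  phi_hat_3 = 0.121705 / 1.014594 = 0.119954
  phi_hat_2 = (-0.10171 - (-0.360602)(0.119954)) / 1.02469 = -0.057046
  phi_hat_1 = (-0.3655 - (-0.3655)(-0.057046) - (0.0153)(0.119954)) / 1.1417 = -0.340007
So phi_hat = [-0.3400, -0.0570, 0.1200].
Therefore phi_hat_3 = 0.1200.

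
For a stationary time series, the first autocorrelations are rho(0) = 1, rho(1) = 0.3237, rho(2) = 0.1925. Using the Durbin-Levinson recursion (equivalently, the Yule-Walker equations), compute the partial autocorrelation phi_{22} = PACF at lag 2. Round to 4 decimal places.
\phi_{22} = 0.0980

The PACF at lag k is phi_{kk}, the last component of the solution
to the Yule-Walker system G_k phi = r_k where
  (G_k)_{ij} = rho(|i - j|), (r_k)_i = rho(i), i,j = 1..k.
Equivalently, Durbin-Levinson gives phi_{kk} iteratively:
  phi_{11} = rho(1)
  phi_{kk} = [rho(k) - sum_{j=1..k-1} phi_{k-1,j} rho(k-j)]
            / [1 - sum_{j=1..k-1} phi_{k-1,j} rho(j)],
  phi_{k,j} = phi_{k-1,j} - phi_{kk} phi_{k-1,k-j},  j = 1..k-1.
Step k = 1:
  phi_11 = rho(1) = 0.3237.
Step k = 2:
  phi_22 = [rho(2) - phi_11 rho(1)] / [1 - phi_11 rho(1)] = [0.1925 - (0.3237)(0.3237)] / [1 - (0.3237)(0.3237)]
         = 0.08771831 / 0.89521831 = 0.098.
Therefore phi_{22} = 0.0980.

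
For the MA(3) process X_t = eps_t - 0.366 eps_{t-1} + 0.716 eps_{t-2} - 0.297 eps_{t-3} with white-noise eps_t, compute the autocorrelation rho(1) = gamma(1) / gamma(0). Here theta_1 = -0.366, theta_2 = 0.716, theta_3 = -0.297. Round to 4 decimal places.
\rho(1) = -0.4846

For an MA(q) process with theta_0 = 1, the autocovariance is
  gamma(k) = sigma^2 * sum_{i=0..q-k} theta_i * theta_{i+k},
and rho(k) = gamma(k) / gamma(0). Sigma^2 cancels.
  numerator   = (1)*(-0.366) + (-0.366)*(0.716) + (0.716)*(-0.297) = -0.840708.
  denominator = (1)^2 + (-0.366)^2 + (0.716)^2 + (-0.297)^2 = 1.734821.
  rho(1) = -0.840708 / 1.734821 = -0.4846.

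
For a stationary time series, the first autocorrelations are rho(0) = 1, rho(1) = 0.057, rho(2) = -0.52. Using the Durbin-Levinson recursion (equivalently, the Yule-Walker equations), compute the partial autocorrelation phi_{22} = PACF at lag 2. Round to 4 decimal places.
\phi_{22} = -0.5250

The PACF at lag k is phi_{kk}, the last component of the solution
to the Yule-Walker system G_k phi = r_k where
  (G_k)_{ij} = rho(|i - j|), (r_k)_i = rho(i), i,j = 1..k.
Equivalently, Durbin-Levinson gives phi_{kk} iteratively:
  phi_{11} = rho(1)
  phi_{kk} = [rho(k) - sum_{j=1..k-1} phi_{k-1,j} rho(k-j)]
            / [1 - sum_{j=1..k-1} phi_{k-1,j} rho(j)],
  phi_{k,j} = phi_{k-1,j} - phi_{kk} phi_{k-1,k-j},  j = 1..k-1.
Step k = 1:
  phi_11 = rho(1) = 0.057.
Step k = 2:
  phi_22 = [rho(2) - phi_11 rho(1)] / [1 - phi_11 rho(1)] = [-0.52 - (0.057)(0.057)] / [1 - (0.057)(0.057)]
         = -0.523249 / 0.996751 = -0.525.
Therefore phi_{22} = -0.5250.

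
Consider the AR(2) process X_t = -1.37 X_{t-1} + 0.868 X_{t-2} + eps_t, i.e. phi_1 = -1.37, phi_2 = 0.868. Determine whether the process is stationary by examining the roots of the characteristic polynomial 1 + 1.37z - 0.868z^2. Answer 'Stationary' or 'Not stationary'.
\text{Not stationary}

The AR(p) characteristic polynomial is P(z) = 1 + 1.37z - 0.868z^2.
Stationarity requires all roots to lie outside the unit circle, i.e. |z| > 1 for every root.
Set 1 + (1.37) z + (-0.868) z^2 = 0, i.e. a z^2 + b z + c = 0 with a = -0.868, b = 1.37, c = 1.
Discriminant D = b^2 - 4ac = (1.37)^2 - 4*(-0.868)*1 = 1.8769 - (-3.472) = 5.3489.
D >= 0, so the roots are real: z = (-b +/- sqrt(D)) / (2a) = (-1.37 +/- 2.312769) / (-1.736).
  z_1 = (-1.37 + 2.312769) / (-1.736) = -0.5431,   |z_1| = 0.5431.
  z_2 = (-1.37 - 2.312769) / (-1.736) = 2.1214,   |z_2| = 2.1214.
Moduli of all roots: 0.5431, 2.1214.
All moduli strictly greater than 1? No.
Verdict: Not stationary.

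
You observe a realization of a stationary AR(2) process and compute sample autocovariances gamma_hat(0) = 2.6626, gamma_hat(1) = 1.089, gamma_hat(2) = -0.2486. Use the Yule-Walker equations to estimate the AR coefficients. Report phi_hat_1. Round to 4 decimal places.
\hat\phi_{1} = 0.5370

The Yule-Walker equations for an AR(p) process read, in matrix form,
  Gamma_p phi = r_p,   with   (Gamma_p)_{ij} = gamma(|i - j|),
                       (r_p)_i = gamma(i),   i,j = 1..p.
Substitute the sample gammas (Toeplitz matrix and right-hand side of size 2):
  Gamma_p = [[2.6626, 1.089], [1.089, 2.6626]]
  r_p     = [1.089, -0.2486]
Written out:
  2.6626 phi_1 + 1.089 phi_2 = 1.089
  1.089 phi_1 + 2.6626 phi_2 = -0.2486
Solve by Cramer's rule:
  det = gamma(0)^2 - gamma(1)^2 = (2.6626)^2 - (1.089)^2 = 7.08943876 - 1.185921 = 5.90351776
  phi_hat_1 = [gamma(1) gamma(0) - gamma(1) gamma(2)] / det = [(1.089)(2.6626) - (1.089)(-0.2486)] / 5.90351776 = 3.1702968 / 5.90351776 = 0.537
  phi_hat_2 = [gamma(0) gamma(2) - gamma(1)^2] / det = [(2.6626)(-0.2486) - (1.089)^2] / 5.90351776 = -1.84784336 / 5.90351776 = -0.313
So phi_hat = [0.5370, -0.3130].
Therefore phi_hat_1 = 0.5370.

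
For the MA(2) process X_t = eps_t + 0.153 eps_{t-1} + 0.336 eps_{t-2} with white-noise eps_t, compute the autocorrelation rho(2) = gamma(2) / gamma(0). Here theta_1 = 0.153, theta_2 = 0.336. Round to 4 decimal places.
\rho(2) = 0.2957

For an MA(q) process with theta_0 = 1, the autocovariance is
  gamma(k) = sigma^2 * sum_{i=0..q-k} theta_i * theta_{i+k},
and rho(k) = gamma(k) / gamma(0). Sigma^2 cancels.
  numerator   = (1)*(0.336) = 0.336.
  denominator = (1)^2 + (0.153)^2 + (0.336)^2 = 1.136305.
  rho(2) = 0.336 / 1.136305 = 0.2957.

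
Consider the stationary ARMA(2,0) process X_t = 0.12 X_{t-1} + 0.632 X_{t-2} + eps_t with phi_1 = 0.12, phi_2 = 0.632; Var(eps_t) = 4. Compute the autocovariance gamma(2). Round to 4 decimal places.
\gamma(2) = 5.0018

Multiply the model equation by X_{t-k} and take expectations. With theta_0 = psi_0 = 1 and psi_j the MA(infinity) weights, this gives
  gamma(k) - sum_i phi_i gamma(k-i) = c_k,
  c_k = sigma^2 * sum_{j=k..q} theta_j psi_{j-k}   (c_k = 0 for k > q),
using gamma(-m) = gamma(m).
Pure AR (q = 0): c_0 = sigma^2 = 4, c_k = 0 for k >= 1.
Equations for k = 0, 1, 2 (AR order 2, c_2 = 0):
  (E0) gamma(0) = phi_1 gamma(1) + phi_2 gamma(2) + c_0
  (E1) gamma(1) = phi_1 gamma(0) + phi_2 gamma(1) + c_1
  (E2) gamma(2) = phi_1 gamma(1) + phi_2 gamma(0)
From (E1): gamma(1) = A gamma(0) + B with
  A = phi_1 / (1 - phi_2) = 0.12 / 0.368 = 0.326087,   B = c_1 / (1 - phi_2) = 0 / 0.368 = 0.
Insert (E2) into (E0): gamma(0) (1 - phi_2^2) = phi_1 (1 + phi_2) gamma(1) + c_0.
  phi_1 (1 + phi_2) = (0.12)(1.632) = 0.19584,   1 - phi_2^2 = 0.600576.
Replace gamma(1) by A gamma(0) + B and collect gamma(0):
  gamma(0) [0.600576 - (0.19584)(0.326087)] = c_0 = 4
  gamma(0) * 0.536715 = 4
  gamma(0) = 4 / 0.536715 = 7.452743.
  gamma(1) = A gamma(0) = (0.326087)(7.452743) = 2.430242.
  gamma(2) = phi_1 gamma(1) + phi_2 gamma(0) = (0.12)(2.430242) + (0.632)(7.452743) = 5.001763.
Therefore gamma(2) = 5.0018 (to 4 decimal places).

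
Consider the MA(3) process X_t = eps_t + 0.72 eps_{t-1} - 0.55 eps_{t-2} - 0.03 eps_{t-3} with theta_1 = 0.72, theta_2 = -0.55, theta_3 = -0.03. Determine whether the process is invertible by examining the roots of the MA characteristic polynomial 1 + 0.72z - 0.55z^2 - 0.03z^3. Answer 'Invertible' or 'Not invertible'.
\text{Not invertible}

The MA(q) characteristic polynomial is P(z) = 1 + 0.72z - 0.55z^2 - 0.03z^3.
Invertibility requires all roots to lie outside the unit circle, i.e. |z| > 1 for every root.
Degree 3: look for a simple real root z0 first, then factor out (1 - z/z0) and solve the remaining quadratic.
Testing z0 = 2: P(2) = 1 + (0.72)(2) + (-0.55)(2)^2 + (-0.03)(2)^3
  = 1 + (1.44) + (-2.2) + (-0.24) = 0.  So z_0 = 2 is a root, |z_0| = 2.
Divide out the factor (1 - 0.5 z) = (1 - z/z0) (since 1/z0 = 0.5):
  P(z) = (1 - 0.5 z)(1 + (1.22) z + (0.06) z^2)
  [check: z-coef 1.22 - (0.5) = 0.72; z^2-coef 0.06 - (0.5)(1.22) = -0.55; z^3-coef -(0.5)(0.06) = -0.03.]
Remaining roots from the quadratic factor 1 + (1.22) z + (0.06) z^2:
  Set 1 + (1.22) z + (0.06) z^2 = 0, i.e. a z^2 + b z + c = 0 with a = 0.06, b = 1.22, c = 1.
  Discriminant D = b^2 - 4ac = (1.22)^2 - 4*(0.06)*1 = 1.4884 - (0.24) = 1.2484.
  D >= 0, so the roots are real: z = (-b +/- sqrt(D)) / (2a) = (-1.22 +/- 1.117318) / (0.12).
    z_1 = (-1.22 + 1.117318) / (0.12) = -0.8557,   |z_1| = 0.8557.
    z_2 = (-1.22 - 1.117318) / (0.12) = -19.4777,   |z_2| = 19.4777.
Moduli of all roots: 2.0000, 0.8557, 19.4777.
All moduli strictly greater than 1? No.
Verdict: Not invertible.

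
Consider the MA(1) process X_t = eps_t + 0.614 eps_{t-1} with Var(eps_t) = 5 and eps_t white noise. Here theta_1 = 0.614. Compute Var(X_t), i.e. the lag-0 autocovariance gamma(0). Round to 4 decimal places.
\gamma(0) = 6.8850

For an MA(q) process X_t = eps_t + sum_i theta_i eps_{t-i} with
Var(eps_t) = sigma^2, the variance is
  gamma(0) = sigma^2 * (1 + sum_i theta_i^2).
  sum_i theta_i^2 = (0.614)^2 = 0.376996.
  gamma(0) = 5 * (1 + 0.376996) = 5 * 1.376996 = 6.88498, which rounds to 6.8850.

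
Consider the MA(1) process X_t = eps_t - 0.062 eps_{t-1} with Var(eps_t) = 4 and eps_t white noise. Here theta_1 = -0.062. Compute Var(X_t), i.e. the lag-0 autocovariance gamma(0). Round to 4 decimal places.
\gamma(0) = 4.0154

For an MA(q) process X_t = eps_t + sum_i theta_i eps_{t-i} with
Var(eps_t) = sigma^2, the variance is
  gamma(0) = sigma^2 * (1 + sum_i theta_i^2).
  sum_i theta_i^2 = (-0.062)^2 = 0.003844.
  gamma(0) = 4 * (1 + 0.003844) = 4 * 1.003844 = 4.015376, which rounds to 4.0154.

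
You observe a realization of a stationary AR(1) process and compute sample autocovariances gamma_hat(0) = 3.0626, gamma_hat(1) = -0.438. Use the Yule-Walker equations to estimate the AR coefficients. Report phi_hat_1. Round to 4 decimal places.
\hat\phi_{1} = -0.1430

The Yule-Walker equations for an AR(p) process read, in matrix form,
  Gamma_p phi = r_p,   with   (Gamma_p)_{ij} = gamma(|i - j|),
                       (r_p)_i = gamma(i),   i,j = 1..p.
Substitute the sample gammas (Toeplitz matrix and right-hand side of size 1):
  Gamma_p = [[3.0626]]
  r_p     = [-0.438]
With p = 1 this is the single equation gamma(0) phi_1 = gamma(1):
  phi_hat_1 = gamma(1) / gamma(0) = -0.438 / 3.0626 = -0.1430.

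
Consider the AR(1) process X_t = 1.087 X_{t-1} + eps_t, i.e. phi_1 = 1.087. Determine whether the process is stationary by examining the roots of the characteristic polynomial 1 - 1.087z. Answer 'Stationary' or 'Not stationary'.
\text{Not stationary}

The AR(p) characteristic polynomial is P(z) = 1 - 1.087z.
Stationarity requires all roots to lie outside the unit circle, i.e. |z| > 1 for every root.
This is linear in z: 1 + (-1.087) z = 0  =>  z = -1/(-1.087) = 0.919963,  |z| = 0.919963.
Moduli of all roots: 0.9200.
All moduli strictly greater than 1? No.
Verdict: Not stationary.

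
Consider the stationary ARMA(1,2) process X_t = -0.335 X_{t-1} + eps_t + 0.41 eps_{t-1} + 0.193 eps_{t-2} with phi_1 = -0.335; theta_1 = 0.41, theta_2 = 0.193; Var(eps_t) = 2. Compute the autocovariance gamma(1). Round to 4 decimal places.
\gamma(1) = 0.1539

Multiply the model equation by X_{t-k} and take expectations. With theta_0 = psi_0 = 1 and psi_j the MA(infinity) weights, this gives
  gamma(k) - sum_i phi_i gamma(k-i) = c_k,
  c_k = sigma^2 * sum_{j=k..q} theta_j psi_{j-k}   (c_k = 0 for k > q),
using gamma(-m) = gamma(m).
psi-weights needed (psi_j = theta_j + sum_i phi_i psi_{j-i}):
  psi_1 = theta_1 + phi_1 = 0.41 + (-0.335) = 0.075
  psi_2 = theta_2 + phi_1 psi_1 = 0.193 + (-0.335)(0.075) = 0.167875
Right-hand sides:
  c_0 = sigma^2 (1 + theta_1 psi_1 + theta_2 psi_2) = 2 * (1 + (0.41)(0.075) + (0.193)(0.167875)) = 2 * 1.06315 = 2.1263
  c_1 = sigma^2 (theta_1 + theta_2 psi_1) = 2 * (0.41 + (0.193)(0.075)) = 0.84895
  c_2 = sigma^2 theta_2 = 2 * (0.193) = 0.386
Equations for k = 0 and k = 1 (AR order 1):
  gamma(0) = phi_1 gamma(1) + c_0
  gamma(1) = phi_1 gamma(0) + c_1
Substituting the second into the first: gamma(0) (1 - phi_1^2) = c_0 + phi_1 c_1, so
  gamma(0) = (c_0 + phi_1 c_1) / (1 - phi_1^2) = (2.1263 + (-0.335)(0.84895)) / (1 - (-0.335)^2) = 1.841901 / 0.887775 = 2.074739.
  gamma(1) = phi_1 gamma(0) + c_1 = (-0.335)(2.074739) + (0.84895) = 0.153912.
Therefore gamma(1) = 0.1539 (to 4 decimal places).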